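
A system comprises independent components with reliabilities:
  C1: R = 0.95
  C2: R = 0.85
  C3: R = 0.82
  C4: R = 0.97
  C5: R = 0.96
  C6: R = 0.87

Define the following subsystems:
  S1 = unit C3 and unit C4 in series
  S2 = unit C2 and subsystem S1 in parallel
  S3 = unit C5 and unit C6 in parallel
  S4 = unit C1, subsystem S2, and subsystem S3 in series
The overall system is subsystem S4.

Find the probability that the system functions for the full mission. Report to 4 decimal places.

Series (C3 and C4): 0.820000 × 0.970000 = 0.795400
Parallel (C2 and [0.795400]): 1 − (1 − 0.850000)(1 − 0.795400) = 0.969310
Parallel (C5 and C6): 1 − (1 − 0.960000)(1 − 0.870000) = 0.994800
Series (C1, [0.969310], and [0.994800]): 0.950000 × 0.969310 × 0.994800 = 0.9161

0.9161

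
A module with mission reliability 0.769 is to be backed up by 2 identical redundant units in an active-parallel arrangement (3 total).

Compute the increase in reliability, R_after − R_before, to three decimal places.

R_before = 0.769
R_after = 1 − (1 − 0.769)^3 = 0.988
ΔR = 0.988 − 0.769 = 0.219

0.219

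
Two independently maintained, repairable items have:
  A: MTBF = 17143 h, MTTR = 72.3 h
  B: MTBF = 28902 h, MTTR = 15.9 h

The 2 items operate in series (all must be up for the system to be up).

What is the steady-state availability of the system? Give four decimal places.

0.9953

A(A) = MTBF/(MTBF+MTTR) = 17143/(17143+72.3) = 0.995800
A(B) = MTBF/(MTBF+MTTR) = 28902/(28902+15.9) = 0.999450
Series availability: 0.995800 × 0.999450 = 0.9953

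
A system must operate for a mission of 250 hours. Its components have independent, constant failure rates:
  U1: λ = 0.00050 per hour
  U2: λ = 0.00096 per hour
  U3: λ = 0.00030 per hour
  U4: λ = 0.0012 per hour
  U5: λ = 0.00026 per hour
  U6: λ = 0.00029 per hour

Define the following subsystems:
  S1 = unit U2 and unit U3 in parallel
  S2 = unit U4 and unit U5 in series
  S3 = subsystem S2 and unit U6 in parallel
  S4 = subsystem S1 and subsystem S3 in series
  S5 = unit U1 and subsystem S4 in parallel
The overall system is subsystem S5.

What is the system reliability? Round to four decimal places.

R(U1) = exp(−0.00050 × 250) = 0.882497
R(U2) = exp(−0.00096 × 250) = 0.786628
R(U3) = exp(−0.00030 × 250) = 0.927743
R(U4) = exp(−0.0012 × 250) = 0.740818
R(U5) = exp(−0.00026 × 250) = 0.937067
R(U6) = exp(−0.00029 × 250) = 0.930066
Parallel (U2 and U3): 1 − (1 − 0.786628)(1 − 0.927743) = 0.984582
Series (U4 and U5): 0.740818 × 0.937067 = 0.694196
Parallel ([0.694196] and U6): 1 − (1 − 0.694196)(1 − 0.930066) = 0.978614
Series ([0.984582] and [0.978614]): 0.984582 × 0.978614 = 0.963526
Parallel (U1 and [0.963526]): 1 − (1 − 0.882497)(1 − 0.963526) = 0.9957

0.9957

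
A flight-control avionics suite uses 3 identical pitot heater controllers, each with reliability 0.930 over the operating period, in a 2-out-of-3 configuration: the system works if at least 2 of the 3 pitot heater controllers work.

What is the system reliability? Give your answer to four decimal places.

R = Σ_{i=2}^{3} C(3,i) p^i (1−p)^{3−i} with p = 0.930
C(3,2)·0.930^2·0.070^1 = 0.181629
C(3,3)·0.930^3·0.070^0 = 0.804357
Sum = 0.9860

0.9860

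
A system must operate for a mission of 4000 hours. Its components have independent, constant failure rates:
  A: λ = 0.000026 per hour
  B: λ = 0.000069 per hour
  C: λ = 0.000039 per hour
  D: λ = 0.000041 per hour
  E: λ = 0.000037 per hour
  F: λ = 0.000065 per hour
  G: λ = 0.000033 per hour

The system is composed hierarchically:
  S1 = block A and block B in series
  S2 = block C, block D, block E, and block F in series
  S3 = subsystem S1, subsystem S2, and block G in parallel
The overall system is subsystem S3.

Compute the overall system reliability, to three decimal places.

R(A) = exp(−0.000026 × 4000) = 0.90123
R(B) = exp(−0.000069 × 4000) = 0.75881
R(C) = exp(−0.000039 × 4000) = 0.85556
R(D) = exp(−0.000041 × 4000) = 0.84874
R(E) = exp(−0.000037 × 4000) = 0.86243
R(F) = exp(−0.000065 × 4000) = 0.77105
R(G) = exp(−0.000033 × 4000) = 0.87634
Series (A and B): 0.90123 × 0.75881 = 0.68386
Series (C, D, E, and F): 0.85556 × 0.84874 × 0.86243 × 0.77105 = 0.48287
Parallel ([0.68386], [0.48287], and G): 1 − (1 − 0.68386)(1 − 0.48287)(1 − 0.87634) = 0.980

0.980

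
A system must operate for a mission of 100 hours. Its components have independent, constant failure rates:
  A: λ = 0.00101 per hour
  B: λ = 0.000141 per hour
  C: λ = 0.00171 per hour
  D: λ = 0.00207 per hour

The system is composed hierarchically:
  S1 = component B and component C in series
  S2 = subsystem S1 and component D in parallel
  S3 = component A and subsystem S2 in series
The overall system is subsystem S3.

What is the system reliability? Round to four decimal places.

R(A) = exp(−0.00101 × 100) = 0.903933
R(B) = exp(−0.000141 × 100) = 0.985999
R(C) = exp(−0.00171 × 100) = 0.842822
R(D) = exp(−0.00207 × 100) = 0.813020
Series (B and C): 0.985999 × 0.842822 = 0.831022
Parallel ([0.831022] and D): 1 − (1 − 0.831022)(1 − 0.813020) = 0.968404
Series (A and [0.968404]): 0.903933 × 0.968404 = 0.8754

0.8754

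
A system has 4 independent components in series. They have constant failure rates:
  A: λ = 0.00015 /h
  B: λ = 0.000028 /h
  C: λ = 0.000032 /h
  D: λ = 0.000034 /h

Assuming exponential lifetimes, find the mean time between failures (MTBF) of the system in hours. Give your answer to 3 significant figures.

4100

Series of exponential components: λ_sys = Σ λ_i
λ_sys = 0.00015 + 0.000028 + 0.000032 + 0.000034 = 2.4400e-04 /h
MTBF = 1 / λ_sys = 4100 h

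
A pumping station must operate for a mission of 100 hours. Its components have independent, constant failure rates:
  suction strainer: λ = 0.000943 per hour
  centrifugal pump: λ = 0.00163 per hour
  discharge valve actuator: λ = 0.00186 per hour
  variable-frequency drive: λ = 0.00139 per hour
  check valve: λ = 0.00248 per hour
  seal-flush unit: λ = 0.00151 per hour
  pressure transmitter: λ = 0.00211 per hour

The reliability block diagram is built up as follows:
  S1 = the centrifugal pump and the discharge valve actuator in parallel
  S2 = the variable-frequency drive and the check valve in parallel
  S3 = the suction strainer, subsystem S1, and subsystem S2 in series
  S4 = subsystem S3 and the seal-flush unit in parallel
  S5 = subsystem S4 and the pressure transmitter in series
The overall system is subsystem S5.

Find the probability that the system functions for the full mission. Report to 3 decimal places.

0.794

R(suction strainer) = exp(−0.000943 × 100) = 0.91001
R(centrifugal pump) = exp(−0.00163 × 100) = 0.84959
R(discharge valve actuator) = exp(−0.00186 × 100) = 0.83027
R(variable-frequency drive) = exp(−0.00139 × 100) = 0.87023
R(check valve) = exp(−0.00248 × 100) = 0.78036
R(seal-flush unit) = exp(−0.00151 × 100) = 0.85985
R(pressure transmitter) = exp(−0.00211 × 100) = 0.80977
Parallel (centrifugal pump and discharge valve actuator): 1 − (1 − 0.84959)(1 − 0.83027) = 0.97447
Parallel (variable-frequency drive and check valve): 1 − (1 − 0.87023)(1 − 0.78036) = 0.97150
Series (suction strainer, [0.97447], and [0.97150]): 0.91001 × 0.97447 × 0.97150 = 0.86150
Parallel ([0.86150] and seal-flush unit): 1 − (1 − 0.86150)(1 − 0.85985) = 0.98059
Series ([0.98059] and pressure transmitter): 0.98059 × 0.80977 = 0.794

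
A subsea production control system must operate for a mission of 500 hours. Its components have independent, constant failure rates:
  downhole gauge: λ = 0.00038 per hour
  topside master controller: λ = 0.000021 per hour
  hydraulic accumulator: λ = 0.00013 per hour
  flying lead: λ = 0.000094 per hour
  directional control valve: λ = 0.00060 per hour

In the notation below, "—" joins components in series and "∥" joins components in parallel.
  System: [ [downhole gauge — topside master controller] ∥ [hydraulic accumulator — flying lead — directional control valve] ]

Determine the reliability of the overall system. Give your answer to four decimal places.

R(downhole gauge) = exp(−0.00038 × 500) = 0.826959
R(topside master controller) = exp(−0.000021 × 500) = 0.989555
R(hydraulic accumulator) = exp(−0.00013 × 500) = 0.937067
R(flying lead) = exp(−0.000094 × 500) = 0.954087
R(directional control valve) = exp(−0.00060 × 500) = 0.740818
Series (downhole gauge and topside master controller): 0.826959 × 0.989555 = 0.818321
Series (hydraulic accumulator, flying lead, and directional control valve): 0.937067 × 0.954087 × 0.740818 = 0.662323
Parallel ([0.818321] and [0.662323]): 1 − (1 − 0.818321)(1 − 0.662323) = 0.9387

0.9387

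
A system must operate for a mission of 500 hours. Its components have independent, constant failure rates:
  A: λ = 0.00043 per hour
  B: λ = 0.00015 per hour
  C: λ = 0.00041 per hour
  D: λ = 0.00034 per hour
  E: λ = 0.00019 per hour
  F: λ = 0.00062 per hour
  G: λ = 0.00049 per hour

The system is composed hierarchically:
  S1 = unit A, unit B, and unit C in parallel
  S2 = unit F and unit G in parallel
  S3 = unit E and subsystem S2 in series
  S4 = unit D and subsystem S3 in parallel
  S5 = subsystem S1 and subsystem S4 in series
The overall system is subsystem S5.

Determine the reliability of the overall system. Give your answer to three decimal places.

0.975

R(A) = exp(−0.00043 × 500) = 0.80654
R(B) = exp(−0.00015 × 500) = 0.92774
R(C) = exp(−0.00041 × 500) = 0.81465
R(D) = exp(−0.00034 × 500) = 0.84366
R(E) = exp(−0.00019 × 500) = 0.90937
R(F) = exp(−0.00062 × 500) = 0.73345
R(G) = exp(−0.00049 × 500) = 0.78270
Parallel (A, B, and C): 1 − (1 − 0.80654)(1 − 0.92774)(1 − 0.81465) = 0.99741
Parallel (F and G): 1 − (1 − 0.73345)(1 − 0.78270) = 0.94208
Series (E and [0.94208]): 0.90937 × 0.94208 = 0.85670
Parallel (D and [0.85670]): 1 − (1 − 0.84366)(1 − 0.85670) = 0.97760
Series ([0.99741] and [0.97760]): 0.99741 × 0.97760 = 0.975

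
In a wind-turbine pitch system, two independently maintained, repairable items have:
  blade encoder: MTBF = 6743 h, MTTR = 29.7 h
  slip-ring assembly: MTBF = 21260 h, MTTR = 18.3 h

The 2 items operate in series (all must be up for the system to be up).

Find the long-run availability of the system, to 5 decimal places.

0.99476

A(blade encoder) = MTBF/(MTBF+MTTR) = 6743/(6743+29.7) = 0.995615
A(slip-ring assembly) = MTBF/(MTBF+MTTR) = 21260/(21260+18.3) = 0.999140
Series availability: 0.995615 × 0.999140 = 0.99476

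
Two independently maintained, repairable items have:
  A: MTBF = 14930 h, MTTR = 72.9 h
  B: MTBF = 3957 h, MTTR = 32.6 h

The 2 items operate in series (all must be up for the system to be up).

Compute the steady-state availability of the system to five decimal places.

0.98701

A(A) = MTBF/(MTBF+MTTR) = 14930/(14930+72.9) = 0.995141
A(B) = MTBF/(MTBF+MTTR) = 3957/(3957+32.6) = 0.991829
Series availability: 0.995141 × 0.991829 = 0.98701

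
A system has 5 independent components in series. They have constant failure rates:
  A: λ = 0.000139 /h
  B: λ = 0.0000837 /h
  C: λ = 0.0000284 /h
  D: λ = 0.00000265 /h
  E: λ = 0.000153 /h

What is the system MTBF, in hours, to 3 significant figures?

Series of exponential components: λ_sys = Σ λ_i
λ_sys = 0.000139 + 0.0000837 + 0.0000284 + 0.00000265 + 0.000153 = 4.0675e-04 /h
MTBF = 1 / λ_sys = 2460 h

2460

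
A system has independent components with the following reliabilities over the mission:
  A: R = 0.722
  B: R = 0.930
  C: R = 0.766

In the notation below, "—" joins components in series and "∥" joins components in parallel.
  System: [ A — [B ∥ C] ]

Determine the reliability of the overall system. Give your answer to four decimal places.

0.7102

Parallel (B and C): 1 − (1 − 0.930000)(1 − 0.766000) = 0.983620
Series (A and [0.983620]): 0.722000 × 0.983620 = 0.7102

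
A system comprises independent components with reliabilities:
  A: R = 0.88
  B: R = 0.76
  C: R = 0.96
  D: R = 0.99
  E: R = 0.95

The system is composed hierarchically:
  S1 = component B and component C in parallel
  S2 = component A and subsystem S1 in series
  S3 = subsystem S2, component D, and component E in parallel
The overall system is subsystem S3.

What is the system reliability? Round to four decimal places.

Parallel (B and C): 1 − (1 − 0.760000)(1 − 0.960000) = 0.990400
Series (A and [0.990400]): 0.880000 × 0.990400 = 0.871552
Parallel ([0.871552], D, and E): 1 − (1 − 0.871552)(1 − 0.990000)(1 − 0.950000) = 0.9999

0.9999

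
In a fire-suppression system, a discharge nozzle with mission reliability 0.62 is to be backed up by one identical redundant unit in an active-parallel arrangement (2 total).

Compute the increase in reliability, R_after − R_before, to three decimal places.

R_before = 0.62
R_after = 1 − (1 − 0.62)^2 = 0.856
ΔR = 0.856 − 0.62 = 0.236

0.236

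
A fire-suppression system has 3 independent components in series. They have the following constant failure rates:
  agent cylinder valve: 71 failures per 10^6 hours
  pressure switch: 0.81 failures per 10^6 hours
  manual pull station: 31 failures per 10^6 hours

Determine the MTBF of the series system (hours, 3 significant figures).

Series of exponential components: λ_sys = Σ λ_i
λ_sys = 0.000071 + 0.00000081 + 0.000031 = 1.0281e-04 /h
MTBF = 1 / λ_sys = 9730 h

9730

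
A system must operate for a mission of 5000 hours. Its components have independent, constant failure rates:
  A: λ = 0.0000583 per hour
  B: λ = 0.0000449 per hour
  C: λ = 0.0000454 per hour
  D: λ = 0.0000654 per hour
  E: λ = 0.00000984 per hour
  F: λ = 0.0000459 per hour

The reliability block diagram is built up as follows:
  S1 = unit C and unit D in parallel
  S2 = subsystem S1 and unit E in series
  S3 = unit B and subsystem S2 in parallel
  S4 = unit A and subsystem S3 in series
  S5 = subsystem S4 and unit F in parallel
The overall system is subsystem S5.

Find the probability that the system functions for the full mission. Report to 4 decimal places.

R(A) = exp(−0.0000583 × 5000) = 0.747142
R(B) = exp(−0.0000449 × 5000) = 0.798916
R(C) = exp(−0.0000454 × 5000) = 0.796921
R(D) = exp(−0.0000654 × 5000) = 0.721084
R(E) = exp(−0.00000984 × 5000) = 0.951991
R(F) = exp(−0.0000459 × 5000) = 0.794931
Parallel (C and D): 1 − (1 − 0.796921)(1 − 0.721084) = 0.943358
Series ([0.943358] and E): 0.943358 × 0.951991 = 0.898068
Parallel (B and [0.898068]): 1 − (1 − 0.798916)(1 − 0.898068) = 0.979503
Series (A and [0.979503]): 0.747142 × 0.979503 = 0.731828
Parallel ([0.731828] and F): 1 − (1 − 0.731828)(1 − 0.794931) = 0.9450

0.9450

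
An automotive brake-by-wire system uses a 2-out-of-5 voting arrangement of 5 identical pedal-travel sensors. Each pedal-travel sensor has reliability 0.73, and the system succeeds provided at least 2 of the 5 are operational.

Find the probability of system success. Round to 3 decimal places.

R = Σ_{i=2}^{5} C(5,i) p^i (1−p)^{5−i} with p = 0.73
C(5,2)·0.73^2·0.27^3 = 0.10489
C(5,3)·0.73^3·0.27^2 = 0.28359
C(5,4)·0.73^4·0.27^1 = 0.38338
C(5,5)·0.73^5·0.27^0 = 0.20731
Sum = 0.979

0.979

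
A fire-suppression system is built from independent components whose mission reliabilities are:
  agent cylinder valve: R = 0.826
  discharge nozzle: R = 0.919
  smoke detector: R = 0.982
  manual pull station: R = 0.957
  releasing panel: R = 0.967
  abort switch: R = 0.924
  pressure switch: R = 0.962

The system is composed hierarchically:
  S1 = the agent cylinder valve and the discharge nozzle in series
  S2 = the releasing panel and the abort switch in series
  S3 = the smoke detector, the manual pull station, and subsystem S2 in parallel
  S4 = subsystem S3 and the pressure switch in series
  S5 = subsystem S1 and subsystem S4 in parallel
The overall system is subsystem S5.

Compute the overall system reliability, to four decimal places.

0.9908

Series (agent cylinder valve and discharge nozzle): 0.826000 × 0.919000 = 0.759094
Series (releasing panel and abort switch): 0.967000 × 0.924000 = 0.893508
Parallel (smoke detector, manual pull station, and [0.893508]): 1 − (1 − 0.982000)(1 − 0.957000)(1 − 0.893508) = 0.999918
Series ([0.999918] and pressure switch): 0.999918 × 0.962000 = 0.961921
Parallel ([0.759094] and [0.961921]): 1 − (1 − 0.759094)(1 − 0.961921) = 0.9908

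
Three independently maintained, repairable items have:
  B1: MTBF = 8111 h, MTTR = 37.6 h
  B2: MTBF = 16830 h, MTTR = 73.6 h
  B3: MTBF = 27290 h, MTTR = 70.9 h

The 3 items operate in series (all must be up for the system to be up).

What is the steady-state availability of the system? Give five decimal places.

0.98848

A(B1) = MTBF/(MTBF+MTTR) = 8111/(8111+37.6) = 0.995386
A(B2) = MTBF/(MTBF+MTTR) = 16830/(16830+73.6) = 0.995646
A(B3) = MTBF/(MTBF+MTTR) = 27290/(27290+70.9) = 0.997409
Series availability: 0.995386 × 0.995646 × 0.997409 = 0.98848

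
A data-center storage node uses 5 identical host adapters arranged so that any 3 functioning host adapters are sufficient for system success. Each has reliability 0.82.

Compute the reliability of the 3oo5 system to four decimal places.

R = Σ_{i=3}^{5} C(5,i) p^i (1−p)^{5−i} with p = 0.82
C(5,3)·0.82^3·0.18^2 = 0.178643
C(5,4)·0.82^4·0.18^1 = 0.406910
C(5,5)·0.82^5·0.18^0 = 0.370740
Sum = 0.9563

0.9563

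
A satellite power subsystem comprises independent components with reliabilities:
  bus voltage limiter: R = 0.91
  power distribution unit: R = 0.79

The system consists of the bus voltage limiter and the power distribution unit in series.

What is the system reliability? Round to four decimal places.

0.7189

Series (bus voltage limiter and power distribution unit): 0.910000 × 0.790000 = 0.7189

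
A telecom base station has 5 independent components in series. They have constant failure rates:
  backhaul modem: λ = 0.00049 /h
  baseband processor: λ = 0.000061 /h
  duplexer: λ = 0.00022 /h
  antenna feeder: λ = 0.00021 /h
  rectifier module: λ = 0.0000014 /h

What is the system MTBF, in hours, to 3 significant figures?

1020

Series of exponential components: λ_sys = Σ λ_i
λ_sys = 0.00049 + 0.000061 + 0.00022 + 0.00021 + 0.0000014 = 9.8240e-04 /h
MTBF = 1 / λ_sys = 1020 h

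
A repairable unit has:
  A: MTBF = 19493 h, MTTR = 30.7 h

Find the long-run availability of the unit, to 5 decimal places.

A(A) = MTBF/(MTBF+MTTR) = 19493/(19493+30.7) = 0.99843

0.99843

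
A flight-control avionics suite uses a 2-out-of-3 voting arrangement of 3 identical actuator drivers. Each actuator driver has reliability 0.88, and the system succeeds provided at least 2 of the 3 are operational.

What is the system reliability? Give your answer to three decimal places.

R = Σ_{i=2}^{3} C(3,i) p^i (1−p)^{3−i} with p = 0.88
C(3,2)·0.88^2·0.12^1 = 0.27878
C(3,3)·0.88^3·0.12^0 = 0.68147
Sum = 0.960

0.960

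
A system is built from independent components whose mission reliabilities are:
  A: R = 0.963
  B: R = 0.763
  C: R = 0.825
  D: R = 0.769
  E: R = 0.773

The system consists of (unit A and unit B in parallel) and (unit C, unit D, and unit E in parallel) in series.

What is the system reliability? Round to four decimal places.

0.9821

Parallel (A and B): 1 − (1 − 0.963000)(1 − 0.763000) = 0.991231
Parallel (C, D, and E): 1 − (1 − 0.825000)(1 − 0.769000)(1 − 0.773000) = 0.990824
Series ([0.991231] and [0.990824]): 0.991231 × 0.990824 = 0.9821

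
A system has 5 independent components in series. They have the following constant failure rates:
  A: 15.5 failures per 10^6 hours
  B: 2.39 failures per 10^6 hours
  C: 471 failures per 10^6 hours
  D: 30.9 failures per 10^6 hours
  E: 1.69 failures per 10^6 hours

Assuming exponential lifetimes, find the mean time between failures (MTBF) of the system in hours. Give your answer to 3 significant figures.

1920

Series of exponential components: λ_sys = Σ λ_i
λ_sys = 0.0000155 + 0.00000239 + 0.000471 + 0.0000309 + 0.00000169 = 5.2148e-04 /h
MTBF = 1 / λ_sys = 1920 h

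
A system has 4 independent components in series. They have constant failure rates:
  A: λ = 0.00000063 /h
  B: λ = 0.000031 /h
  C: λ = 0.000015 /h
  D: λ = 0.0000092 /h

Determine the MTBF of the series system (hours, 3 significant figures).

Series of exponential components: λ_sys = Σ λ_i
λ_sys = 0.00000063 + 0.000031 + 0.000015 + 0.0000092 = 5.5830e-05 /h
MTBF = 1 / λ_sys = 17900 h

17900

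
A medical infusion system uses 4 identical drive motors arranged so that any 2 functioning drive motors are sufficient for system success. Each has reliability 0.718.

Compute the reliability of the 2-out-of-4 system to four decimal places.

0.9293

R = Σ_{i=2}^{4} C(4,i) p^i (1−p)^{4−i} with p = 0.718
C(4,2)·0.718^2·0.282^2 = 0.245979
C(4,3)·0.718^3·0.282^1 = 0.417525
C(4,4)·0.718^4·0.282^0 = 0.265765
Sum = 0.9293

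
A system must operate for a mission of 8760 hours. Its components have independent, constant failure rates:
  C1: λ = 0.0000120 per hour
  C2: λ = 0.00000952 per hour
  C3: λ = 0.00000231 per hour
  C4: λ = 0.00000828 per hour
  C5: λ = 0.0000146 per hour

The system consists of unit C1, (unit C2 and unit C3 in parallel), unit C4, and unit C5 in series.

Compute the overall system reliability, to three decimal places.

0.736

R(C1) = exp(−0.0000120 × 8760) = 0.90022
R(C2) = exp(−0.00000952 × 8760) = 0.91999
R(C3) = exp(−0.00000231 × 8760) = 0.97997
R(C4) = exp(−0.00000828 × 8760) = 0.93004
R(C5) = exp(−0.0000146 × 8760) = 0.87994
Parallel (C2 and C3): 1 − (1 − 0.91999)(1 − 0.97997) = 0.99840
Series (C1, [0.99840], C4, and C5): 0.90022 × 0.99840 × 0.93004 × 0.87994 = 0.736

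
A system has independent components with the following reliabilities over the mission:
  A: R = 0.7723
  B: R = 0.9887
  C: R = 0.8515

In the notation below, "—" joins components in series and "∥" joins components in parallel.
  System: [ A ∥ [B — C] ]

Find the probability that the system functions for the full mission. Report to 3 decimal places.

0.964

Series (B and C): 0.98870 × 0.85150 = 0.84188
Parallel (A and [0.84188]): 1 − (1 − 0.77230)(1 − 0.84188) = 0.964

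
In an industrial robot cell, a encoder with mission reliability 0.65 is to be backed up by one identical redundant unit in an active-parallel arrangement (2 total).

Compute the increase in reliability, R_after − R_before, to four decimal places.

0.2275

R_before = 0.65
R_after = 1 − (1 − 0.65)^2 = 0.8775
ΔR = 0.8775 − 0.65 = 0.2275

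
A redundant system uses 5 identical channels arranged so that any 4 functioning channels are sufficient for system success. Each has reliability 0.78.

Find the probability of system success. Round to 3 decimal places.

0.696

R = Σ_{i=4}^{5} C(5,i) p^i (1−p)^{5−i} with p = 0.78
C(5,4)·0.78^4·0.22^1 = 0.40717
C(5,5)·0.78^5·0.22^0 = 0.28872
Sum = 0.696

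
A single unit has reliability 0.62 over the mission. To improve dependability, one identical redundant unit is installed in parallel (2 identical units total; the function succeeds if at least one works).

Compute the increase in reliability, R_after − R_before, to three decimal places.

R_before = 0.62
R_after = 1 − (1 − 0.62)^2 = 0.856
ΔR = 0.856 − 0.62 = 0.236

0.236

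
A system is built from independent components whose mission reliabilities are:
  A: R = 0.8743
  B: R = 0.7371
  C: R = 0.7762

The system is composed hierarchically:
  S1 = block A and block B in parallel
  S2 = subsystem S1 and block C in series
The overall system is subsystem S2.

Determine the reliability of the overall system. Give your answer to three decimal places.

Parallel (A and B): 1 − (1 − 0.87430)(1 − 0.73710) = 0.96695
Series ([0.96695] and C): 0.96695 × 0.77620 = 0.751

0.751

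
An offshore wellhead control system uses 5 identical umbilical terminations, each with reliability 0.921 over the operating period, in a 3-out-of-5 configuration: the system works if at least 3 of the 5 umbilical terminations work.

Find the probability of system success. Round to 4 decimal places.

R = Σ_{i=3}^{5} C(5,i) p^i (1−p)^{5−i} with p = 0.921
C(5,3)·0.921^3·0.079^2 = 0.048757
C(5,4)·0.921^4·0.079^1 = 0.284208
C(5,5)·0.921^5·0.079^0 = 0.662671
Sum = 0.9956

0.9956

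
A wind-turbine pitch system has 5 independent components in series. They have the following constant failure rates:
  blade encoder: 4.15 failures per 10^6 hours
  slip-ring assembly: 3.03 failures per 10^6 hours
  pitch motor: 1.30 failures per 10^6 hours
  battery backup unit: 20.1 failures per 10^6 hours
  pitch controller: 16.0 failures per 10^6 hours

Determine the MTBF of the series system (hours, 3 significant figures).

Series of exponential components: λ_sys = Σ λ_i
λ_sys = 0.00000415 + 0.00000303 + 0.00000130 + 0.0000201 + 0.0000160 = 4.4580e-05 /h
MTBF = 1 / λ_sys = 22400 h

22400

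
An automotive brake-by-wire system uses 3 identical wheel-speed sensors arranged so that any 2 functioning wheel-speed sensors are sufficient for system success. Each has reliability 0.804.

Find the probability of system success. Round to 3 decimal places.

0.900

R = Σ_{i=2}^{3} C(3,i) p^i (1−p)^{3−i} with p = 0.804
C(3,2)·0.804^2·0.196^1 = 0.38009
C(3,3)·0.804^3·0.196^0 = 0.51972
Sum = 0.900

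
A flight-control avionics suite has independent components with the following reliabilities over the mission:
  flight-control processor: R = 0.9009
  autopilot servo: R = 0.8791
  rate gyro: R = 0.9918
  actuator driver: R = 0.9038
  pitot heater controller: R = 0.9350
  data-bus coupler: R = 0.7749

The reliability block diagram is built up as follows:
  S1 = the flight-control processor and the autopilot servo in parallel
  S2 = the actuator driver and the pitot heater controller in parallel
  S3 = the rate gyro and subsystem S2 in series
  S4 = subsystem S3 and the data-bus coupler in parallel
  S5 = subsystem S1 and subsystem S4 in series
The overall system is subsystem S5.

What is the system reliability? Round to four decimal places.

0.9848

Parallel (flight-control processor and autopilot servo): 1 − (1 − 0.900900)(1 − 0.879100) = 0.988019
Parallel (actuator driver and pitot heater controller): 1 − (1 − 0.903800)(1 − 0.935000) = 0.993747
Series (rate gyro and [0.993747]): 0.991800 × 0.993747 = 0.985598
Parallel ([0.985598] and data-bus coupler): 1 − (1 − 0.985598)(1 − 0.774900) = 0.996758
Series ([0.988019] and [0.996758]): 0.988019 × 0.996758 = 0.9848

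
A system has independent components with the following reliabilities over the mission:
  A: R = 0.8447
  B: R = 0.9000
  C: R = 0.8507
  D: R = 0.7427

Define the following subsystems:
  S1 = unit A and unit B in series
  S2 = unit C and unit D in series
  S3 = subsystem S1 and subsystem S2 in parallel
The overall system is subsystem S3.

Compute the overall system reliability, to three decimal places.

0.912

Series (A and B): 0.84470 × 0.90000 = 0.76023
Series (C and D): 0.85070 × 0.74270 = 0.63181
Parallel ([0.76023] and [0.63181]): 1 − (1 − 0.76023)(1 − 0.63181) = 0.912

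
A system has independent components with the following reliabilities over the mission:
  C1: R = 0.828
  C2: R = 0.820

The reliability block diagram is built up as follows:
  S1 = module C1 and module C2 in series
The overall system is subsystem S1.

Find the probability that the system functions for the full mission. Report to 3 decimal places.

0.679

Series (C1 and C2): 0.82800 × 0.82000 = 0.679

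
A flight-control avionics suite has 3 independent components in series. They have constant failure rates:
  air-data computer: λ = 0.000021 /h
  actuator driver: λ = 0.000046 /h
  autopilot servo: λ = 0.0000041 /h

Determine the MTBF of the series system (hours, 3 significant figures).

14100

Series of exponential components: λ_sys = Σ λ_i
λ_sys = 0.000021 + 0.000046 + 0.0000041 = 7.1100e-05 /h
MTBF = 1 / λ_sys = 14100 h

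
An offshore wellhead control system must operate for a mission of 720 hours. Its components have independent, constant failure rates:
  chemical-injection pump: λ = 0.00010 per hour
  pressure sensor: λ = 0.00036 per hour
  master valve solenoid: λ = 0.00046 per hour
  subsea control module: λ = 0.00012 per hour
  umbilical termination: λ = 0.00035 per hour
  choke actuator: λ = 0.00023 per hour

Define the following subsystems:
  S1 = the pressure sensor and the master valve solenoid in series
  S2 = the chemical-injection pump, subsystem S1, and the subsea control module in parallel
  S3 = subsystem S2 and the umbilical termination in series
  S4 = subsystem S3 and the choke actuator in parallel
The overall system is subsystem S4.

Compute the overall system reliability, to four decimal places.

0.9657

R(chemical-injection pump) = exp(−0.00010 × 720) = 0.930531
R(pressure sensor) = exp(−0.00036 × 720) = 0.771669
R(master valve solenoid) = exp(−0.00046 × 720) = 0.718062
R(subsea control module) = exp(−0.00012 × 720) = 0.917227
R(umbilical termination) = exp(−0.00035 × 720) = 0.777245
R(choke actuator) = exp(−0.00023 × 720) = 0.847385
Series (pressure sensor and master valve solenoid): 0.771669 × 0.718062 = 0.554106
Parallel (chemical-injection pump, [0.554106], and subsea control module): 1 − (1 − 0.930531)(1 − 0.554106)(1 − 0.917227) = 0.997436
Series ([0.997436] and umbilical termination): 0.997436 × 0.777245 = 0.775252
Parallel ([0.775252] and choke actuator): 1 − (1 − 0.775252)(1 − 0.847385) = 0.9657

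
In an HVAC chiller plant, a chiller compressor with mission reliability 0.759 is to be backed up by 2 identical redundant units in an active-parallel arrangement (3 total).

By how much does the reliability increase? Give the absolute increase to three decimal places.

R_before = 0.759
R_after = 1 − (1 − 0.759)^3 = 0.986
ΔR = 0.986 − 0.759 = 0.227

0.227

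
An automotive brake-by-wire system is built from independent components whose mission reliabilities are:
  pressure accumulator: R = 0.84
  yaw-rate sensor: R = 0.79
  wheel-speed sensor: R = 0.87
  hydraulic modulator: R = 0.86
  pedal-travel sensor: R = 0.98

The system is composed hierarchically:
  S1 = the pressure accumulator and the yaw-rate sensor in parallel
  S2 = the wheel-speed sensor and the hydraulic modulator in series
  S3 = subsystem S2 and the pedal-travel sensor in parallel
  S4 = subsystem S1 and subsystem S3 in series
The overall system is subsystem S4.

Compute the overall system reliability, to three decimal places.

Parallel (pressure accumulator and yaw-rate sensor): 1 − (1 − 0.84000)(1 − 0.79000) = 0.96640
Series (wheel-speed sensor and hydraulic modulator): 0.87000 × 0.86000 = 0.74820
Parallel ([0.74820] and pedal-travel sensor): 1 − (1 − 0.74820)(1 − 0.98000) = 0.99496
Series ([0.96640] and [0.99496]): 0.96640 × 0.99496 = 0.962

0.962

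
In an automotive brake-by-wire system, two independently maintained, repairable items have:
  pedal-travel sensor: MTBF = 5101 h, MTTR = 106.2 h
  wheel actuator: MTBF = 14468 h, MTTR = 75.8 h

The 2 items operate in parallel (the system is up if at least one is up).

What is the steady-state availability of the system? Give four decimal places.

A(pedal-travel sensor) = MTBF/(MTBF+MTTR) = 5101/(5101+106.2) = 0.979605
A(wheel actuator) = MTBF/(MTBF+MTTR) = 14468/(14468+75.8) = 0.994788
Parallel availability: 1 − (1 − 0.979605)(1 − 0.994788) = 0.9999

0.9999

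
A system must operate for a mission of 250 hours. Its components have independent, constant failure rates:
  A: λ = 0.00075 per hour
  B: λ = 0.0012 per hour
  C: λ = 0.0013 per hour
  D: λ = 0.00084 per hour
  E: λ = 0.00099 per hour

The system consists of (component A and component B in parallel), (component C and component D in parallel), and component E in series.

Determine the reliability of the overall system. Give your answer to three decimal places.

0.707

R(A) = exp(−0.00075 × 250) = 0.82903
R(B) = exp(−0.0012 × 250) = 0.74082
R(C) = exp(−0.0013 × 250) = 0.72253
R(D) = exp(−0.00084 × 250) = 0.81058
R(E) = exp(−0.00099 × 250) = 0.78075
Parallel (A and B): 1 − (1 − 0.82903)(1 − 0.74082) = 0.95569
Parallel (C and D): 1 − (1 − 0.72253)(1 − 0.81058) = 0.94744
Series ([0.95569], [0.94744], and E): 0.95569 × 0.94744 × 0.78075 = 0.707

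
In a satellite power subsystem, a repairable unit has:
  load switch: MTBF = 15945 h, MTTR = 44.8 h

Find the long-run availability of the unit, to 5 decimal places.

0.99720

A(load switch) = MTBF/(MTBF+MTTR) = 15945/(15945+44.8) = 0.99720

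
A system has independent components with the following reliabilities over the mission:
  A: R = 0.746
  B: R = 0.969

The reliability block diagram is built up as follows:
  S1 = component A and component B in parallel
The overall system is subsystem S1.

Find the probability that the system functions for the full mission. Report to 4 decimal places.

0.9921

Parallel (A and B): 1 − (1 − 0.746000)(1 − 0.969000) = 0.9921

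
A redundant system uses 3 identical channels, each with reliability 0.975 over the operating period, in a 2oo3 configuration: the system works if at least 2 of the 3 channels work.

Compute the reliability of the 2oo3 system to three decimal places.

R = Σ_{i=2}^{3} C(3,i) p^i (1−p)^{3−i} with p = 0.975
C(3,2)·0.975^2·0.025^1 = 0.07130
C(3,3)·0.975^3·0.025^0 = 0.92686
Sum = 0.998

0.998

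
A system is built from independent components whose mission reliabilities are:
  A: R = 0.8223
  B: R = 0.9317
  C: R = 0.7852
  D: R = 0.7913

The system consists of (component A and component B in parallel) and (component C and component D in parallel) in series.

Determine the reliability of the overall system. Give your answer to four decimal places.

0.9436

Parallel (A and B): 1 − (1 − 0.822300)(1 − 0.931700) = 0.987863
Parallel (C and D): 1 − (1 − 0.785200)(1 − 0.791300) = 0.955171
Series ([0.987863] and [0.955171]): 0.987863 × 0.955171 = 0.9436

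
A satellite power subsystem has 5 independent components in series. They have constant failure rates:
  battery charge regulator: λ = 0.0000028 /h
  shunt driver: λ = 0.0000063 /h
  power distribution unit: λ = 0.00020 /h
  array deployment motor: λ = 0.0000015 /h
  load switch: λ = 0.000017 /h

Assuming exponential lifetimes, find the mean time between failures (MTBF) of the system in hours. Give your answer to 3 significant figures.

Series of exponential components: λ_sys = Σ λ_i
λ_sys = 0.0000028 + 0.0000063 + 0.00020 + 0.0000015 + 0.000017 = 2.2760e-04 /h
MTBF = 1 / λ_sys = 4390 h

4390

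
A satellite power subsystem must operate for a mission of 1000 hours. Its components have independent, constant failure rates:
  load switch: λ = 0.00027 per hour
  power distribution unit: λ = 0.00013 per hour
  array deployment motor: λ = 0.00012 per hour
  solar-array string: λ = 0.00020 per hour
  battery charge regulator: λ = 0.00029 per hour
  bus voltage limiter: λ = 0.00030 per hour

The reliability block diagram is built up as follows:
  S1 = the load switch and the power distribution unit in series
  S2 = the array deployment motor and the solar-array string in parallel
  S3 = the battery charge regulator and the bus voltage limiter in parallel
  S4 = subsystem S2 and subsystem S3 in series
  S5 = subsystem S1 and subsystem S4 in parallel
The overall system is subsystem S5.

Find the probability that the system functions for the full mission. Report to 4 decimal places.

R(load switch) = exp(−0.00027 × 1000) = 0.763379
R(power distribution unit) = exp(−0.00013 × 1000) = 0.878095
R(array deployment motor) = exp(−0.00012 × 1000) = 0.886920
R(solar-array string) = exp(−0.00020 × 1000) = 0.818731
R(battery charge regulator) = exp(−0.00029 × 1000) = 0.748264
R(bus voltage limiter) = exp(−0.00030 × 1000) = 0.740818
Series (load switch and power distribution unit): 0.763379 × 0.878095 = 0.670319
Parallel (array deployment motor and solar-array string): 1 − (1 − 0.886920)(1 − 0.818731) = 0.979502
Parallel (battery charge regulator and bus voltage limiter): 1 − (1 − 0.748264)(1 − 0.740818) = 0.934755
Series ([0.979502] and [0.934755]): 0.979502 × 0.934755 = 0.915594
Parallel ([0.670319] and [0.915594]): 1 − (1 − 0.670319)(1 − 0.915594) = 0.9722

0.9722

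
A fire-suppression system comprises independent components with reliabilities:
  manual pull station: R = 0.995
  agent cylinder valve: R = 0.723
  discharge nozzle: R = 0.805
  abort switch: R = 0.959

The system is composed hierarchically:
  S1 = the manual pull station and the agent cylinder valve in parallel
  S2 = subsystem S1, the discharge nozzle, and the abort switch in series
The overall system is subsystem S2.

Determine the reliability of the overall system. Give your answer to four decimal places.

Parallel (manual pull station and agent cylinder valve): 1 − (1 − 0.995000)(1 − 0.723000) = 0.998615
Series ([0.998615], discharge nozzle, and abort switch): 0.998615 × 0.805000 × 0.959000 = 0.7709

0.7709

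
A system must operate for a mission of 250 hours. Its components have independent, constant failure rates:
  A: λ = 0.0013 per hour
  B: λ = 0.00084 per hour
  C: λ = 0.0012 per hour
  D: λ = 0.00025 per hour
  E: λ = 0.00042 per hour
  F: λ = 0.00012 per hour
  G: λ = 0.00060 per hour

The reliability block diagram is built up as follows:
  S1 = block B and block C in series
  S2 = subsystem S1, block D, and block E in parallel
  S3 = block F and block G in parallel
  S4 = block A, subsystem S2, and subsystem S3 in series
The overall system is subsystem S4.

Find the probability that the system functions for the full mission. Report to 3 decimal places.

0.718

R(A) = exp(−0.0013 × 250) = 0.72253
R(B) = exp(−0.00084 × 250) = 0.81058
R(C) = exp(−0.0012 × 250) = 0.74082
R(D) = exp(−0.00025 × 250) = 0.93941
R(E) = exp(−0.00042 × 250) = 0.90032
R(F) = exp(−0.00012 × 250) = 0.97045
R(G) = exp(−0.00060 × 250) = 0.86071
Series (B and C): 0.81058 × 0.74082 = 0.60049
Parallel ([0.60049], D, and E): 1 − (1 − 0.60049)(1 − 0.93941)(1 − 0.90032) = 0.99759
Parallel (F and G): 1 − (1 − 0.97045)(1 − 0.86071) = 0.99588
Series (A, [0.99759], and [0.99588]): 0.72253 × 0.99759 × 0.99588 = 0.718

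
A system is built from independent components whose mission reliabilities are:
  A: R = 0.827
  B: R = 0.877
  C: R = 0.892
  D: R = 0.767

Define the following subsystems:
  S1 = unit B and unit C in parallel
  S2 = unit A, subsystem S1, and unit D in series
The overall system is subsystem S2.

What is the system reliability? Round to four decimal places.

Parallel (B and C): 1 − (1 − 0.877000)(1 − 0.892000) = 0.986716
Series (A, [0.986716], and D): 0.827000 × 0.986716 × 0.767000 = 0.6259

0.6259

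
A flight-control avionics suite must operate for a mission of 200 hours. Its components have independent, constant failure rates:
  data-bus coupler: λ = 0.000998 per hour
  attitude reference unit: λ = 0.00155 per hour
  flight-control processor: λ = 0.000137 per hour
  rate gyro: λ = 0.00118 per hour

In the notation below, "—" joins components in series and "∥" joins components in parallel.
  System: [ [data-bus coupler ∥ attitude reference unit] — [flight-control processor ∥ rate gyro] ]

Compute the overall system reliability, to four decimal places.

0.9464

R(data-bus coupler) = exp(−0.000998 × 200) = 0.819058
R(attitude reference unit) = exp(−0.00155 × 200) = 0.733447
R(flight-control processor) = exp(−0.000137 × 200) = 0.972972
R(rate gyro) = exp(−0.00118 × 200) = 0.789781
Parallel (data-bus coupler and attitude reference unit): 1 − (1 − 0.819058)(1 − 0.733447) = 0.951769
Parallel (flight-control processor and rate gyro): 1 − (1 − 0.972972)(1 − 0.789781) = 0.994318
Series ([0.951769] and [0.994318]): 0.951769 × 0.994318 = 0.9464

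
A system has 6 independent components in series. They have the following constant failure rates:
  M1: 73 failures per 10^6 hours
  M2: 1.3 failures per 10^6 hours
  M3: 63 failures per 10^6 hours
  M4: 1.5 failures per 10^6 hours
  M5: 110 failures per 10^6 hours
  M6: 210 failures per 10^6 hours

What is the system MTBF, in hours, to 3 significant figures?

Series of exponential components: λ_sys = Σ λ_i
λ_sys = 0.000073 + 0.0000013 + 0.000063 + 0.0000015 + 0.00011 + 0.00021 = 4.5880e-04 /h
MTBF = 1 / λ_sys = 2180 h

2180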